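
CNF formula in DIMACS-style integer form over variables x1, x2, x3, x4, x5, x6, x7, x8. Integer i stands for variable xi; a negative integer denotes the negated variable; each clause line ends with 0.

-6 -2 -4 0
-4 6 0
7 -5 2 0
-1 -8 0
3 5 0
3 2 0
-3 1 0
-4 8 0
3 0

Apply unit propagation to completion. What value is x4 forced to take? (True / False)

Unit clause (x3) sets x3 = True.
In (x1 OR NOT x3), NOT x3 is now false; x1 must hold, so x1 = True.
(NOT x1 OR NOT x8) with x1 = True leaves only NOT x8, so x8 = False.
In (x8 OR NOT x4), x8 is now false; NOT x4 must hold, so x4 = False.

False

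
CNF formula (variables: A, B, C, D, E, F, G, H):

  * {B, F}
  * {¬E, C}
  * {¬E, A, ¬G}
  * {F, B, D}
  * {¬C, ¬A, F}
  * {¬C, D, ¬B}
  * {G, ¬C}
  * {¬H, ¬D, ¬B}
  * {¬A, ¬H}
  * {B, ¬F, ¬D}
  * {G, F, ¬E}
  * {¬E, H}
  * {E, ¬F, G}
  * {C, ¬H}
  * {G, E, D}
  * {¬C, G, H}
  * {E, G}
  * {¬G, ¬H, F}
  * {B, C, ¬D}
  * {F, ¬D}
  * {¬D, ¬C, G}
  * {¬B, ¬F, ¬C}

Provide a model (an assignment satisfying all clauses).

A = True, B = False, C = True, D = False, E = False, F = True, G = True, H = False

Set A = True and propagate.
  then H is forced to False.
  then E is forced to False.
  then G is forced to True.
For the remaining variables, B = False, C = True, D = False, F = True works.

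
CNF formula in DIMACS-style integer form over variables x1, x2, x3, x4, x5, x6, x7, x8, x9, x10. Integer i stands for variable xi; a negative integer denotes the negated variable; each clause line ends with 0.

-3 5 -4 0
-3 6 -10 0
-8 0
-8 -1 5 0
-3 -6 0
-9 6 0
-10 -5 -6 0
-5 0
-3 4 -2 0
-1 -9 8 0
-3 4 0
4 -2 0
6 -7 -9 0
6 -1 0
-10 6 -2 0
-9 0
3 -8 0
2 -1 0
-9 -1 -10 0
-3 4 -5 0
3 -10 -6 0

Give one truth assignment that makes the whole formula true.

x1 = 0, x2 = 0, x3 = 0, x4 = 0, x5 = 0, x6 = 0, x7 = 0, x8 = 0, x9 = 0, x10 = 0

(~x8) is a unit clause, so x8 = False.
(~x5) is a unit clause, so x5 = False.
The clause (~x9) is unit: x9 must be False.
x1 occurs only negated in the remaining clauses — set x1 = False.
Pure literal: x10 appears only negated; assign x10 = False.
Try x2 = False.
Branch on x3: take x3 = False.
x4, x6, x7 are now unconstrained; take x4 = False, x6 = False, x7 = False.
Every clause has at least one true literal under this assignment.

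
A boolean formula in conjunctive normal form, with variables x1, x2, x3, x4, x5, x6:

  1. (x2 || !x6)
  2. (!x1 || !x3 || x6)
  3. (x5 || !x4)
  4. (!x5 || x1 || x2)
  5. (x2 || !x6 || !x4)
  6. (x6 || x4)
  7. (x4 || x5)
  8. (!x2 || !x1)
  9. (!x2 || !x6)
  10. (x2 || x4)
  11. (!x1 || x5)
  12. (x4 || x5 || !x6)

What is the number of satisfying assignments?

3

Satisfying assignments:
  x1=F x2=T x3=F x4=T x5=T x6=F
  x1=F x2=T x3=T x4=T x5=T x6=F
  x1=T x2=F x3=F x4=T x5=T x6=F
That's 3 in total.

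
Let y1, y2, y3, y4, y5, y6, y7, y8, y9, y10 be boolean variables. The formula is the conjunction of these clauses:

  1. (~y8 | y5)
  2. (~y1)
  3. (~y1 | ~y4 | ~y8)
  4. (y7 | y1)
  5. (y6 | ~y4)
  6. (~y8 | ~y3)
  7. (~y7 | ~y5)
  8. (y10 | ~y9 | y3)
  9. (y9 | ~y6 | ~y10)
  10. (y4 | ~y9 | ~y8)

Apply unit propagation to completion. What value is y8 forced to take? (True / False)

(~y1) stands alone — y1 = False.
In (y7 | y1), y1 is now false; y7 must hold, so y7 = True.
In (~y7 | ~y5), ~y7 is now false; ~y5 must hold, so y5 = False.
From (y5 | ~y8) and y5 = False: y8 = False.

False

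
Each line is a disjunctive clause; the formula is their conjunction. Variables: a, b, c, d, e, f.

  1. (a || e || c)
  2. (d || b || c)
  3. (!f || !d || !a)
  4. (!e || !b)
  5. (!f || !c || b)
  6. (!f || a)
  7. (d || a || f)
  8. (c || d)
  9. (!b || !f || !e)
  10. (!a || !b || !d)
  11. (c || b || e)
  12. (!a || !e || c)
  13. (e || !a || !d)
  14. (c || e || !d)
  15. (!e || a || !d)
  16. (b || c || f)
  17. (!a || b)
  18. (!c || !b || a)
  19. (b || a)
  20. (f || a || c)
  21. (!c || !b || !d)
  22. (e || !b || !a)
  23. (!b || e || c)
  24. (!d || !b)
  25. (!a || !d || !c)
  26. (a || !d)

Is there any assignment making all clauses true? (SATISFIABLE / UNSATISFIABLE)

UNSATISFIABLE

a = True:
  propagation gives b=True, e=False; an empty clause results — contradiction.
a = False:
  propagation gives f=False, d=True; an empty clause results — contradiction.
Every branch closes, so no satisfying assignment exists.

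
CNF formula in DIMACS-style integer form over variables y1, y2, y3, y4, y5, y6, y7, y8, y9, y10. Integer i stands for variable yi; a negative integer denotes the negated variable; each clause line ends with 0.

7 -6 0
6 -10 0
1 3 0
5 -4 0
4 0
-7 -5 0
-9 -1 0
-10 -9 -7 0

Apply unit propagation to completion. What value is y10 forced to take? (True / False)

False

(y4) is a unit clause: y4 = True.
(~y4 \/ y5) with y4 = True leaves only y5, so y5 = True.
From (~y7 \/ ~y5) and y5 = True: y7 = False.
(~y6 \/ y7) with y7 = False leaves only ~y6, so y6 = False.
From (y6 \/ ~y10) and y6 = False: y10 = False.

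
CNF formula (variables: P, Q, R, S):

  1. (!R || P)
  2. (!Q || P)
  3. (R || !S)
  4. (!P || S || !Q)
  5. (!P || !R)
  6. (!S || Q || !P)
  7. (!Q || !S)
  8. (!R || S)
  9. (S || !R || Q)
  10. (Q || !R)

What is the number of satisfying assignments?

2

Satisfying assignments:
  P=0 Q=0 R=0 S=0
  P=1 Q=0 R=0 S=0
Count: 2.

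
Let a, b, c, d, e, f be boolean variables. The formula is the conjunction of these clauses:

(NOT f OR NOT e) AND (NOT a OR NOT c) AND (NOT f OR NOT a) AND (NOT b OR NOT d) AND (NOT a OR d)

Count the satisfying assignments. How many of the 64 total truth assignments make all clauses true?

Split on a, then d.
  a=T, d=T: remaining (b,c,e,f) ∈ {(F,F,F,F); (F,F,T,F)} — 2.
  a=T, d=F: a clause becomes empty — 0.
  a=F, d=T: c free; 3 ways for (b,e,f) × 2^1 = 6.
  a=F, d=F: b, c free; 3 ways for (e,f) × 2^2 = 12.
Total: 2 + 0 + 6 + 12 = 20.

20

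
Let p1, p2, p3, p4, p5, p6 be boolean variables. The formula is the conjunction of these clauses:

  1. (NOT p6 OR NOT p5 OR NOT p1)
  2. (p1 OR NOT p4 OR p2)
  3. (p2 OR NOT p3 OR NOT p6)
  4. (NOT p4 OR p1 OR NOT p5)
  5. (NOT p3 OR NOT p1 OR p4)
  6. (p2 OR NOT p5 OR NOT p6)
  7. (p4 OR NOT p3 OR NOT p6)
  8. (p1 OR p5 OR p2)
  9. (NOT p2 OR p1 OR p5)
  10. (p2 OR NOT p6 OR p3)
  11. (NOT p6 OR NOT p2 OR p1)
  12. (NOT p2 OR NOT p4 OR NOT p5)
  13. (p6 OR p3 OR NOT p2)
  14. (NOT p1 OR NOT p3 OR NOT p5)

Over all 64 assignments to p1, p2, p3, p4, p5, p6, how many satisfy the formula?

12

Case analysis on p2 and p1:
  p2=1, p1=1: remaining (p3,p4,p5,p6) ∈ {(0,0,0,1); (0,1,0,1); (1,1,0,0); (1,1,0,1)} — 4.
  p2=1, p1=0: remaining (p3,p4,p5,p6) ∈ {(1,0,1,0)} — 1.
  p2=0, p1=1: 5 of the 16 assignments to (p3,p4,p5,p6) work.
  p2=0, p1=0: remaining (p3,p4,p5,p6) ∈ {(0,0,1,0); (1,0,1,0)} — 2.
Total: 4 + 1 + 5 + 2 = 12.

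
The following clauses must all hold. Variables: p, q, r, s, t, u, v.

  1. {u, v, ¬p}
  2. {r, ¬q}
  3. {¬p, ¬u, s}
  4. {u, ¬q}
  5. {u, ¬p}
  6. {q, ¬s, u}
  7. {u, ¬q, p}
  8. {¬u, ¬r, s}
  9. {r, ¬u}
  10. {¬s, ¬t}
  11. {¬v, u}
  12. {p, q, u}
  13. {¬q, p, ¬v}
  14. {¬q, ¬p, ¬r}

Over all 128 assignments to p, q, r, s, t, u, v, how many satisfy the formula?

Satisfying assignments:
  p=F q=F r=T s=T t=F u=T v=F
  p=F q=F r=T s=T t=F u=T v=T
  p=F q=T r=T s=T t=F u=T v=F
  p=T q=F r=T s=T t=F u=T v=F
  p=T q=F r=T s=T t=F u=T v=T
Count: 5.

5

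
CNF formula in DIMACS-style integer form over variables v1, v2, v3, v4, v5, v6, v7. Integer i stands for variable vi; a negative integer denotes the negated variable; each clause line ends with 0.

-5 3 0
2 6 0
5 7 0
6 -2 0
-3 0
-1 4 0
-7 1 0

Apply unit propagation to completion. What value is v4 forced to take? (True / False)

True

Unit clause (¬v3) sets v3 = False.
(¬v5 ∨ v3): since v3 = False, the clause reduces to (¬v5). v5 = False.
(v5 ∨ v7): since v5 = False, the clause reduces to (v7). v7 = True.
From (¬v7 ∨ v1) and v7 = True: v1 = True.
In (¬v1 ∨ v4), ¬v1 is now false; v4 must hold, so v4 = True.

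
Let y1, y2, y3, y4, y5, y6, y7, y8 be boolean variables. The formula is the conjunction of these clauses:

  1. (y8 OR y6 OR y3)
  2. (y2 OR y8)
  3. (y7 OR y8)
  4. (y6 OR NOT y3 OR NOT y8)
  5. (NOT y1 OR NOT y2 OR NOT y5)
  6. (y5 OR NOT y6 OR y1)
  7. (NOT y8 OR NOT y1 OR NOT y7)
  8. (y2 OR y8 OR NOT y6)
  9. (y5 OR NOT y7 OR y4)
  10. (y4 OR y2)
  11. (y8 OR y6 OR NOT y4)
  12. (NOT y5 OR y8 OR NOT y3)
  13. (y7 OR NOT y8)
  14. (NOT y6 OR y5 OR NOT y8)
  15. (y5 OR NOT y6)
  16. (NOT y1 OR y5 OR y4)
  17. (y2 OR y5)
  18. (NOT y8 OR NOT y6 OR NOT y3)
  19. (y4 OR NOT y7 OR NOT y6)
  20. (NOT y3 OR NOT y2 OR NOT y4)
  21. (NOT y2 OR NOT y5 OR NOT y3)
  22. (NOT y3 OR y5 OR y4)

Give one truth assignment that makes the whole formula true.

Try y1 = False.
The remaining clauses are satisfied by y2 = True, y3 = False, y4 = True, y5 = False, y6 = False, y7 = True, y8 = True.
Every clause has at least one true literal under this assignment.
Check each clause:
  1. (y3 OR y8 OR y6) — y8 is true.
  2. (y2 OR y8) — y8 is true.
  3. (y7 OR y8) — y8 is true.
  4. (NOT y3 OR y6 OR NOT y8) — NOT y3 is true.
  5. (NOT y1 OR NOT y5 OR NOT y2) — NOT y5 is true.
  6. (y5 OR NOT y6 OR y1) — NOT y6 is true.
  7. (NOT y1 OR NOT y7 OR NOT y8) — NOT y1 is true.
  8. (NOT y6 OR y8 OR y2) — y8 is true.
  9. (NOT y7 OR y5 OR y4) — y4 is true.
  10. (y2 OR y4) — y2 is true.
  11. (y6 OR NOT y4 OR y8) — y8 is true.
  12. (NOT y3 OR y8 OR NOT y5) — y8 is true.
  13. (y7 OR NOT y8) — y7 is true.
  14. (NOT y8 OR NOT y6 OR y5) — NOT y6 is true.
  15. (y5 OR NOT y6) — NOT y6 is true.
  16. (NOT y1 OR y4 OR y5) — y4 is true.
  17. (y2 OR y5) — y2 is true.
  18. (NOT y6 OR NOT y8 OR NOT y3) — NOT y6 is true.
  19. (NOT y6 OR NOT y7 OR y4) — NOT y6 is true.
  20. (NOT y3 OR NOT y4 OR NOT y2) — NOT y3 is true.
  21. (NOT y3 OR NOT y5 OR NOT y2) — NOT y5 is true.
  22. (y4 OR y5 OR NOT y3) — NOT y3 is true.

y1=F, y2=T, y3=F, y4=T, y5=F, y6=F, y7=T, y8=T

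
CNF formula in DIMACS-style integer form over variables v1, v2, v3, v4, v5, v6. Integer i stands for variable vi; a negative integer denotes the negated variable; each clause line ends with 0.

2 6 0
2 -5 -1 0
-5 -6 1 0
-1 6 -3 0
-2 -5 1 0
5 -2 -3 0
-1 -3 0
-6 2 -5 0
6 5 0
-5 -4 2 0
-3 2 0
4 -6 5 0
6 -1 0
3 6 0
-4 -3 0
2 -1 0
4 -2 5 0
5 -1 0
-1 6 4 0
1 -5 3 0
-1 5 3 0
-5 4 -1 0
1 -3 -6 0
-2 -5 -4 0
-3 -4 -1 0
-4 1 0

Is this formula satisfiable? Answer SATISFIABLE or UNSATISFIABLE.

UNSATISFIABLE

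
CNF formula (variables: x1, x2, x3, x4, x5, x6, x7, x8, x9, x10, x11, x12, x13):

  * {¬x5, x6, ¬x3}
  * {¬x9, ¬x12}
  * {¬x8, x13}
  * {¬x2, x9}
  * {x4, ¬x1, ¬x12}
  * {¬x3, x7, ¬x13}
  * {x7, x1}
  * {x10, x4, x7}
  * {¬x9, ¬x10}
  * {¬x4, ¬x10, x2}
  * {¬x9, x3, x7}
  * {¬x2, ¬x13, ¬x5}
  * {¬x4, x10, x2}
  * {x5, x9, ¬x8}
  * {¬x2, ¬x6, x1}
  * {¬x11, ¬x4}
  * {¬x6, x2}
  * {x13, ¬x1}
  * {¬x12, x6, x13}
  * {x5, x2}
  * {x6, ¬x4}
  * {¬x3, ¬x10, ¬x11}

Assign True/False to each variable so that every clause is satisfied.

x7 occurs only positively in the remaining clauses — set x7 = True.
x11 occurs only negated in the remaining clauses — set x11 = False.
Branch on x1: take x1 = True.
  then x13 is forced to True.
Try x2 = False.
  then x6 is forced to False.
  then x5 is forced to True.
  then x3 is forced to False.
  then x4 is forced to False.
  then x12 is forced to False.
Try x9 = False.
x8, x10 are now unconstrained; take x8 = True, x10 = False.

x1=1, x2=0, x3=0, x4=0, x5=1, x6=0, x7=1, x8=1, x9=0, x10=0, x11=0, x12=0, x13=1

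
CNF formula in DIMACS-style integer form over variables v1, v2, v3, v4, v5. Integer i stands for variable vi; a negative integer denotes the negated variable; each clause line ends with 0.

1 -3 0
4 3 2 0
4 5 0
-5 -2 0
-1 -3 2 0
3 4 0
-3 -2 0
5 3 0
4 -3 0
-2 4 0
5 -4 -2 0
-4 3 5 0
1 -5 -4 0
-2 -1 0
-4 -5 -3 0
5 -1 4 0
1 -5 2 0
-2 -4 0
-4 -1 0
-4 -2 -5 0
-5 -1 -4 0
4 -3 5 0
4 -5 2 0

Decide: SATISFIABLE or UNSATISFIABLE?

UNSATISFIABLE

v4 = True:
  propagation gives v2=False, v1=False, v3=False, v5=True; an empty clause results — contradiction.
v4 = False:
  propagation gives v5=True, v2=False; an empty clause results — contradiction.
Every branch closes, so no satisfying assignment exists.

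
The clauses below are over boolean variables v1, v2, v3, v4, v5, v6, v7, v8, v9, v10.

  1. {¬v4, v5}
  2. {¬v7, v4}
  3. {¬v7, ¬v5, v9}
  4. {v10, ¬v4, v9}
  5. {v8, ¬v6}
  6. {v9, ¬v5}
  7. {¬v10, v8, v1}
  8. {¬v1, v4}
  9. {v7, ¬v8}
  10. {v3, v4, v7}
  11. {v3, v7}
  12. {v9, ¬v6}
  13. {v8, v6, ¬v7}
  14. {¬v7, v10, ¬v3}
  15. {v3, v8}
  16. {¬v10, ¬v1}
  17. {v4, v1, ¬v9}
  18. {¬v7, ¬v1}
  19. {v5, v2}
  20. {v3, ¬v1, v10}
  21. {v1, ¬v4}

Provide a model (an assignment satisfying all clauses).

v1=True, v2=False, v3=True, v4=True, v5=True, v6=False, v7=False, v8=False, v9=True, v10=False

Check each clause:
  1. {¬v4, v5} — v5 is true.
  2. {v4, ¬v7} — ¬v7 is true.
  3. {¬v7, v9, ¬v5} — ¬v7 is true.
  4. {v9, ¬v4, v10} — v9 is true.
  5. {v8, ¬v6} — ¬v6 is true.
  6. {v9, ¬v5} — v9 is true.
  7. {¬v10, v1, v8} — v1 is true.
  8. {v4, ¬v1} — v4 is true.
  9. {¬v8, v7} — ¬v8 is true.
  10. {v7, v4, v3} — v3 is true.
  11. {v3, v7} — v3 is true.
  12. {¬v6, v9} — v9 is true.
  13. {v8, v6, ¬v7} — ¬v7 is true.
  14. {¬v3, v10, ¬v7} — ¬v7 is true.
  15. {v8, v3} — v3 is true.
  16. {¬v1, ¬v10} — ¬v10 is true.
  17. {v4, v1, ¬v9} — v1 is true.
  18. {¬v1, ¬v7} — ¬v7 is true.
  19. {v2, v5} — v5 is true.
  20. {v3, ¬v1, v10} — v3 is true.
  21. {v1, ¬v4} — v1 is true.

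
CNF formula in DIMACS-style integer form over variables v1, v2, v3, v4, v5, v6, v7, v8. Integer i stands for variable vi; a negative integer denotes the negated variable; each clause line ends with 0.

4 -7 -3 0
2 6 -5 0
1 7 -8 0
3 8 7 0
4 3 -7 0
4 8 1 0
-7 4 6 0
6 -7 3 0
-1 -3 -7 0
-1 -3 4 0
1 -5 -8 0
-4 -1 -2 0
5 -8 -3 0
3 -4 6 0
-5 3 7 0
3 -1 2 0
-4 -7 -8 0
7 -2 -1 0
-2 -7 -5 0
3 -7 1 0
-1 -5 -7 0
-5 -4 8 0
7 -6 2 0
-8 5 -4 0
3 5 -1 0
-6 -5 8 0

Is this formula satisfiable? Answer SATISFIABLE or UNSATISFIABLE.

Branch on v1: take v1 = False.
Try v2 = True.
The remaining clauses are satisfied by v3 = True, v4 = True, v5 = False, v6 = True, v7 = True, v8 = False.
So v1 = False, v2 = True, v3 = True, v4 = True, v5 = False, v6 = True, v7 = True, v8 = False is a satisfying assignment.

SATISFIABLE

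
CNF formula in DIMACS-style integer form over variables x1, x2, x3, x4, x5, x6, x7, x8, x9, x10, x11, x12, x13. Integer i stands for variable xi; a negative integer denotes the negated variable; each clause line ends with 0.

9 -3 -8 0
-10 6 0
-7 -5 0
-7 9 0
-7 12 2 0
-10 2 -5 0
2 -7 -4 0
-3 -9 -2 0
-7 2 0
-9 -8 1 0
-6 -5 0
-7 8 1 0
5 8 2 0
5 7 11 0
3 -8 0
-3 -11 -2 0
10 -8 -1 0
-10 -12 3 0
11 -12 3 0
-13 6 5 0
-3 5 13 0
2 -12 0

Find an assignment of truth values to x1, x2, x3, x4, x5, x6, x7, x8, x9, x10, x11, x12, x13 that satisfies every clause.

x1=T, x2=T, x3=F, x4=T, x5=F, x6=T, x7=T, x8=F, x9=T, x10=F, x11=F, x12=F, x13=F

Check each clause:
  1. (NOT x3 OR NOT x8 OR x9) — NOT x8 is true.
  2. (NOT x10 OR x6) — x6 is true.
  3. (NOT x5 OR NOT x7) — NOT x5 is true.
  4. (NOT x7 OR x9) — x9 is true.
  5. (NOT x7 OR x12 OR x2) — x2 is true.
  6. (NOT x5 OR NOT x10 OR x2) — x2 is true.
  7. (NOT x7 OR x2 OR NOT x4) — x2 is true.
  8. (NOT x2 OR NOT x9 OR NOT x3) — NOT x3 is true.
  9. (x2 OR NOT x7) — x2 is true.
  10. (NOT x9 OR x1 OR NOT x8) — NOT x8 is true.
  11. (NOT x5 OR NOT x6) — NOT x5 is true.
  12. (NOT x7 OR x1 OR x8) — x1 is true.
  13. (x8 OR x5 OR x2) — x2 is true.
  14. (x7 OR x5 OR x11) — x7 is true.
  15. (x3 OR NOT x8) — NOT x8 is true.
  16. (NOT x11 OR NOT x2 OR NOT x3) — NOT x11 is true.
  17. (x10 OR NOT x1 OR NOT x8) — NOT x8 is true.
  18. (x3 OR NOT x12 OR NOT x10) — NOT x12 is true.
  19. (x11 OR x3 OR NOT x12) — NOT x12 is true.
  20. (x6 OR x5 OR NOT x13) — NOT x13 is true.
  21. (NOT x3 OR x5 OR x13) — NOT x3 is true.
  22. (x2 OR NOT x12) — x2 is true.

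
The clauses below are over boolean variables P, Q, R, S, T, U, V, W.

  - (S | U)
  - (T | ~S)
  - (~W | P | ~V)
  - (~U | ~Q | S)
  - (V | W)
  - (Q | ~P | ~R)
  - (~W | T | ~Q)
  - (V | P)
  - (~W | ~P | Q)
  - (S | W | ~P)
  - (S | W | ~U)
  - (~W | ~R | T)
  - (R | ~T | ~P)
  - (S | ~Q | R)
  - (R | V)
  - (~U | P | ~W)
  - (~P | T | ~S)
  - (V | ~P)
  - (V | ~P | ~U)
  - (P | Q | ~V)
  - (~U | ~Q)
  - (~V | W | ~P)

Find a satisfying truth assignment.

P=False  Q=True  R=False  S=True  T=True  U=False  V=True  W=False

Check each clause:
  1. (U | S) — S is true.
  2. (T | ~S) — T is true.
  3. (P | ~W | ~V) — ~W is true.
  4. (~U | ~Q | S) — ~U is true.
  5. (W | V) — V is true.
  6. (~P | ~R | Q) — Q is true.
  7. (~W | T | ~Q) — ~W is true.
  8. (V | P) — V is true.
  9. (Q | ~W | ~P) — ~W is true.
  10. (W | ~P | S) — S is true.
  11. (~U | W | S) — ~U is true.
  12. (~W | T | ~R) — ~W is true.
  13. (R | ~T | ~P) — ~P is true.
  14. (R | ~Q | S) — S is true.
  15. (R | V) — V is true.
  16. (~U | P | ~W) — ~W is true.
  17. (~P | ~S | T) — T is true.
  18. (~P | V) — ~P is true.
  19. (~P | V | ~U) — ~U is true.
  20. (Q | P | ~V) — Q is true.
  21. (~Q | ~U) — ~U is true.
  22. (~P | W | ~V) — ~P is true.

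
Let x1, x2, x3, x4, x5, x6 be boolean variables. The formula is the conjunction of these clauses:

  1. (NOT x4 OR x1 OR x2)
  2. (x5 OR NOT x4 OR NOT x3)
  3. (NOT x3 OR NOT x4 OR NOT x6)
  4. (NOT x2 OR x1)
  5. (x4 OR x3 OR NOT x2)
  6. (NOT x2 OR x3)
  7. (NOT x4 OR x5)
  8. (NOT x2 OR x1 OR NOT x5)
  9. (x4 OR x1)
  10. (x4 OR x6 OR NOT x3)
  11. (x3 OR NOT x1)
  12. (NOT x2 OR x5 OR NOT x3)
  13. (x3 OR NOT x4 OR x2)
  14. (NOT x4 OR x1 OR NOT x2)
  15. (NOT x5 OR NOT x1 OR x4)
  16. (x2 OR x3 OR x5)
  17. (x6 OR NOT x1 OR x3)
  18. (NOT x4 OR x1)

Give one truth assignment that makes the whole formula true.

x1=True  x2=False  x3=True  x4=False  x5=False  x6=True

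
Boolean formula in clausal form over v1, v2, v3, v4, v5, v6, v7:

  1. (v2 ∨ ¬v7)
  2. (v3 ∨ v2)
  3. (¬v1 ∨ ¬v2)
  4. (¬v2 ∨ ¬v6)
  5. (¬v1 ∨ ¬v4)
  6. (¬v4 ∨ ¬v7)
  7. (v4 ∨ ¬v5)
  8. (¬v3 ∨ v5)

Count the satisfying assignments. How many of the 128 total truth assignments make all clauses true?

7

Split on v2, then v4.
  v2=T, v4=T: remaining (v1,v3,v5,v6,v7) ∈ {(F,F,F,F,F); (F,F,T,F,F); (F,T,T,F,F)} — 3.
  v2=T, v4=F: remaining (v1,v3,v5,v6,v7) ∈ {(F,F,F,F,F); (F,F,F,F,T)} — 2.
  v2=F, v4=T: remaining (v1,v3,v5,v6,v7) ∈ {(F,T,T,F,F); (F,T,T,T,F)} — 2.
  v2=F, v4=F: a clause becomes empty — 0.
Total: 3 + 2 + 2 + 0 = 7.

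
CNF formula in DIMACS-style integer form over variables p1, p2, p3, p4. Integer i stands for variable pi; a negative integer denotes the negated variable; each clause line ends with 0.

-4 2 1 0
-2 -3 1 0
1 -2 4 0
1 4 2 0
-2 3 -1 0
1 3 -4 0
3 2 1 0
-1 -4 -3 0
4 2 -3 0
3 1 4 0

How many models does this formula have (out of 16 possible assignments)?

The models are:
  p1=1 p2=0 p3=0 p4=0
  p1=1 p2=0 p3=0 p4=1
  p1=1 p2=1 p3=1 p4=0
Count: 3.

3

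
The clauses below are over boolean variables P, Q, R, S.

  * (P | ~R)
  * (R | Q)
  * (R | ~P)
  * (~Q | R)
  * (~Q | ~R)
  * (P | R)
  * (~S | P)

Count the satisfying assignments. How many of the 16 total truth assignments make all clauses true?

2

Satisfying assignments:
  P=1 Q=0 R=1 S=0
  P=1 Q=0 R=1 S=1
That's 2 in total.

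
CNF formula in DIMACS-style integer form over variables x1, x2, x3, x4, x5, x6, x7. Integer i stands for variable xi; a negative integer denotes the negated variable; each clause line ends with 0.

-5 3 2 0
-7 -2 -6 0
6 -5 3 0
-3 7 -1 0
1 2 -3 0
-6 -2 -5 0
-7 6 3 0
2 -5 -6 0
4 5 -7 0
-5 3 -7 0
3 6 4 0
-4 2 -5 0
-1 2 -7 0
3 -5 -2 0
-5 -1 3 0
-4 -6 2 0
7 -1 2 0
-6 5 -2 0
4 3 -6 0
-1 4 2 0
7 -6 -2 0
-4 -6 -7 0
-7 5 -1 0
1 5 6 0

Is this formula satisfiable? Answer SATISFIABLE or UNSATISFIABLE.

SATISFIABLE

Try x1 = False.
For the remaining variables, x2 = True, x3 = True, x4 = True, x5 = True, x6 = False, x7 = False works.
So x1=False  x2=True  x3=True  x4=True  x5=True  x6=False  x7=False is a satisfying assignment.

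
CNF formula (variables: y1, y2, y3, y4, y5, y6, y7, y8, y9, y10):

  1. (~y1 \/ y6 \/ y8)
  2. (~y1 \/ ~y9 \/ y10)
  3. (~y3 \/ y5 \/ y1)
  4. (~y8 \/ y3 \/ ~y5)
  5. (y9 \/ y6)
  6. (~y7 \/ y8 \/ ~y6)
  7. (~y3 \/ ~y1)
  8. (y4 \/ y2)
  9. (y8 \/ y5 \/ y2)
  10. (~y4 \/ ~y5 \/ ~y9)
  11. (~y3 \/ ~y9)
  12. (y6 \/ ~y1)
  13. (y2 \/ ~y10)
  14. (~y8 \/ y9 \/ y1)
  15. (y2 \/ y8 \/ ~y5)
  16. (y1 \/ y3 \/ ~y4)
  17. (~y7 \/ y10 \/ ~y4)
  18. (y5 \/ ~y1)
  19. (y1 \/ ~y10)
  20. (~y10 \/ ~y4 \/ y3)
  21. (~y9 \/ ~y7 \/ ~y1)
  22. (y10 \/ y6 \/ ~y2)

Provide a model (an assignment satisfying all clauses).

y1=T, y2=T, y3=F, y4=F, y5=T, y6=T, y7=F, y8=F, y9=F, y10=T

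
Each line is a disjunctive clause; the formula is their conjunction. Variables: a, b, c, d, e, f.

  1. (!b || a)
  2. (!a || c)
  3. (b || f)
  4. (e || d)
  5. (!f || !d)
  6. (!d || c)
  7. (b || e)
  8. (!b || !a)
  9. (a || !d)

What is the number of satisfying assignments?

3

The models are:
  a=F b=F c=F d=F e=T f=T
  a=F b=F c=T d=F e=T f=T
  a=T b=F c=T d=F e=T f=T
Count: 3.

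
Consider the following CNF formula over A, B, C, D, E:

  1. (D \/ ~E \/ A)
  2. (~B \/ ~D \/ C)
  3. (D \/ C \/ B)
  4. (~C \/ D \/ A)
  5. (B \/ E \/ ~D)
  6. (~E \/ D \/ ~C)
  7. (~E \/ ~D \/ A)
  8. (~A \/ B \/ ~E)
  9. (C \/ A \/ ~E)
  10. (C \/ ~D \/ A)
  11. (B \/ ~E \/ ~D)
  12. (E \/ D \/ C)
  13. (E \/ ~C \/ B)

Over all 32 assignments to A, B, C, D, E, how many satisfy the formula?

5

Satisfying assignments:
  A=0 B=1 C=1 D=1 E=0
  A=1 B=1 C=0 D=0 E=1
  A=1 B=1 C=1 D=0 E=0
  A=1 B=1 C=1 D=1 E=0
  A=1 B=1 C=1 D=1 E=1
That's 5 in total.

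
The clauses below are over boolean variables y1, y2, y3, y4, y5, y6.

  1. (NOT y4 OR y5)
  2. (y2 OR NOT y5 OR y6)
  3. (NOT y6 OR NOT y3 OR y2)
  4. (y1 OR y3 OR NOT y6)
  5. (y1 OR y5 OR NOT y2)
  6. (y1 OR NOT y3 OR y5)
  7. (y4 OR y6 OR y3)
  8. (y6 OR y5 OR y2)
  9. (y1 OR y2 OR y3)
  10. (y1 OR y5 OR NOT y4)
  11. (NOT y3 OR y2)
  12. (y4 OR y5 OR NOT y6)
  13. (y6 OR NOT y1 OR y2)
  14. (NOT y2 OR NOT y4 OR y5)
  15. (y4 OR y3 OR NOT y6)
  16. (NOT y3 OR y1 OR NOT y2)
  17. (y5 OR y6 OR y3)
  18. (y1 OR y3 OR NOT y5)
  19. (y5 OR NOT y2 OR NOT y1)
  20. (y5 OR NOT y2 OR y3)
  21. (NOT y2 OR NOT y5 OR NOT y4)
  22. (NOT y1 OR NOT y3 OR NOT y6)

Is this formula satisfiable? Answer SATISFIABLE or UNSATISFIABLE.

Branch on y1: take y1 = True.
For the remaining variables, y2 = False, y3 = False, y4 = True, y5 = True, y6 = True works.
Every clause has at least one true literal under this assignment.
So y1 = T, y2 = F, y3 = F, y4 = T, y5 = T, y6 = T is a satisfying assignment.

SATISFIABLE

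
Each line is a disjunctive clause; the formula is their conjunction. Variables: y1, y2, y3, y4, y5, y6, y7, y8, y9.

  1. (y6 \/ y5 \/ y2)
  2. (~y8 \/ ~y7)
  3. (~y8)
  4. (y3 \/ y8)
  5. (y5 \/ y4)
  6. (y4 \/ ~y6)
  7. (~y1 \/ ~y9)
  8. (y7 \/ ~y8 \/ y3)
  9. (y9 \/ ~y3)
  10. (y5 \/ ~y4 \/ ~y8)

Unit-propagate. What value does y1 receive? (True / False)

(~y8) is a unit clause: y8 = False.
(y8 \/ y3) with y8 = False leaves only y3, so y3 = True.
(~y3 \/ y9): since y3 = True, the clause reduces to (y9). y9 = True.
(~y9 \/ ~y1) with y9 = True leaves only ~y1, so y1 = False.

False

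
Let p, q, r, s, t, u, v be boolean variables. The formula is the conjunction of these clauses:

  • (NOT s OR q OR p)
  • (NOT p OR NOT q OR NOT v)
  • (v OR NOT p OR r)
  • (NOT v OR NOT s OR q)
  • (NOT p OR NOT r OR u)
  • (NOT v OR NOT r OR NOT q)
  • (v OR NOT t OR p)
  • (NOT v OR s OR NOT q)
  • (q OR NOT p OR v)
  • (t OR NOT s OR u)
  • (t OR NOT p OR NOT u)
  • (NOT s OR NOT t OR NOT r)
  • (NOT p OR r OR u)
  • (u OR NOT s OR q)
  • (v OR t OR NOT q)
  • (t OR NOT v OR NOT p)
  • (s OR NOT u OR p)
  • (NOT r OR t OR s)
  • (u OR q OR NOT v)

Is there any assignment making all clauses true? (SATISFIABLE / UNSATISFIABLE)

SATISFIABLE

Set p = False and propagate.
Branch on q: take q = False.
  then s is forced to False.
  then u is forced to False.
  then v is forced to False.
  then t is forced to False.
  then r is forced to False.
Every clause has at least one true literal under this assignment.
So p=False, q=False, r=False, s=False, t=False, u=False, v=False is a satisfying assignment.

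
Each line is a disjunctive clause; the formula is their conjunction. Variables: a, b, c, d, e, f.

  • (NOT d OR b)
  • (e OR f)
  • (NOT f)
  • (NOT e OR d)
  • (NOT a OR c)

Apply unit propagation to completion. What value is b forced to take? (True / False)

True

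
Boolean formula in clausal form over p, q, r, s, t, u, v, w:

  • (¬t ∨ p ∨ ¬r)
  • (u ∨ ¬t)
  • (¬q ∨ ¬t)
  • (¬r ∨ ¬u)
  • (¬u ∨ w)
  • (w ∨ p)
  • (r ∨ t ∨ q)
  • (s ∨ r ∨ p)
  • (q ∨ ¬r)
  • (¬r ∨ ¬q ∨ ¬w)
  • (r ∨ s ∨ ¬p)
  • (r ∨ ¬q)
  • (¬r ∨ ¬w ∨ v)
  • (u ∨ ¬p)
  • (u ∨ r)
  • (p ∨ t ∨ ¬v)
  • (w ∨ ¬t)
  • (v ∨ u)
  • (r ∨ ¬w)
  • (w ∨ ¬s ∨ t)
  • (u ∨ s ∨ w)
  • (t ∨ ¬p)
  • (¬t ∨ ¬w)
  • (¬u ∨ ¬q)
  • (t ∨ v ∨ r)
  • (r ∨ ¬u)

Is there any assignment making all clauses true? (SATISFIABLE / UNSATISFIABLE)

UNSATISFIABLE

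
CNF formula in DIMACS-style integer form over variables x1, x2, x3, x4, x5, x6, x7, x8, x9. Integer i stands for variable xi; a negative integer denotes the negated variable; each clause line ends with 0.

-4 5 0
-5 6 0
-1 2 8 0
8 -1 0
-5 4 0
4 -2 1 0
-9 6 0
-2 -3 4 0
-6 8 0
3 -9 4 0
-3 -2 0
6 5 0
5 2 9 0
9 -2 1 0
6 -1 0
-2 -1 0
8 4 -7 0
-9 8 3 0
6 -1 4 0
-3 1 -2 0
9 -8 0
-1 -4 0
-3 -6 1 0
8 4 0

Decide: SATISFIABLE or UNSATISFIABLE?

SATISFIABLE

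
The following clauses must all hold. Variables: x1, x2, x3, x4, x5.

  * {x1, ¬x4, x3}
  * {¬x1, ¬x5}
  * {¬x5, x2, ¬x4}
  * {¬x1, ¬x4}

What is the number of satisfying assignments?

15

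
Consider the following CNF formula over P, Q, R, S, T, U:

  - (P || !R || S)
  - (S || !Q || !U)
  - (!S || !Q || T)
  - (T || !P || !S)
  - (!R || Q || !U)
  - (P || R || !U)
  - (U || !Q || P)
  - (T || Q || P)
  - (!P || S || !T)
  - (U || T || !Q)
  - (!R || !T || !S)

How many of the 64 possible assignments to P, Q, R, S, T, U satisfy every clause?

Case analysis on P and Q:
  P=1, Q=1: remaining (R,S,T,U) ∈ {(0,1,1,0); (0,1,1,1)} — 2.
  P=1, Q=0: 5 of the 16 assignments to (R,S,T,U) work.
  P=0, Q=1: a clause becomes empty — 0.
  P=0, Q=0: remaining (R,S,T,U) ∈ {(0,0,1,0); (0,1,1,0)} — 2.
Total: 2 + 5 + 0 + 2 = 9.

9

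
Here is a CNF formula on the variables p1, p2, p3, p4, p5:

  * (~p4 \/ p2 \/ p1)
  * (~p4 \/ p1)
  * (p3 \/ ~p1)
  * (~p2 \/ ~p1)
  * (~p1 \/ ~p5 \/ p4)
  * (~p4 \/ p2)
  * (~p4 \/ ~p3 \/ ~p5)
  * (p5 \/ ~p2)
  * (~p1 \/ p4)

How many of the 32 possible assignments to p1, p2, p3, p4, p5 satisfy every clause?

6

Satisfying assignments:
  p1=F p2=F p3=F p4=F p5=F
  p1=F p2=F p3=F p4=F p5=T
  p1=F p2=F p3=T p4=F p5=F
  p1=F p2=F p3=T p4=F p5=T
  p1=F p2=T p3=F p4=F p5=T
  p1=F p2=T p3=T p4=F p5=T
Count: 6.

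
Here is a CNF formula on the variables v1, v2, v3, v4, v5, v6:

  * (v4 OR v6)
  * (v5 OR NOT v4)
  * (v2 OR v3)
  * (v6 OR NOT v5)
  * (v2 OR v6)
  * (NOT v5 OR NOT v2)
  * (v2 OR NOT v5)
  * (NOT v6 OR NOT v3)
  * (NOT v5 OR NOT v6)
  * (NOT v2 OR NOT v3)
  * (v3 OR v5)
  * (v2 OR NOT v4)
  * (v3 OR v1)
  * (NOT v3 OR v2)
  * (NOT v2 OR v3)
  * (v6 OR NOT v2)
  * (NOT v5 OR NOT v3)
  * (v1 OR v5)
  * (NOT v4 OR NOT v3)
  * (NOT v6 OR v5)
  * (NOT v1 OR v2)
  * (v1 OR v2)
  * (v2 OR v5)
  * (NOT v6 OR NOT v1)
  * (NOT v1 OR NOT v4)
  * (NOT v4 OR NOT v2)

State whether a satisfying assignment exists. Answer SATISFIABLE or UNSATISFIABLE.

UNSATISFIABLE

v2 = True:
  propagation gives v5=False, v4=False, v6=True; an empty clause results — contradiction.
v2 = False:
  propagation gives v3=True; an empty clause results — contradiction.
Every branch closes, so no satisfying assignment exists.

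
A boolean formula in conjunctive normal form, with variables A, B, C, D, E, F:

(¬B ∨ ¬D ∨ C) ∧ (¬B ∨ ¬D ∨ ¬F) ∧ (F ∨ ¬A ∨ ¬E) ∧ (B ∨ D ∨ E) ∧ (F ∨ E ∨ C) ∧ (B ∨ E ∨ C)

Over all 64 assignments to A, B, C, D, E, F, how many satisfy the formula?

31

Case analysis on B and E:
  B=T, E=T: 7 of the 16 assignments to (A,C,D,F) work.
  B=T, E=F: A free; 4 ways for (C,D,F) × 2^1 = 8.
  B=F, E=T: C, D free; 3 ways for (A,F) × 2^2 = 12.
  B=F, E=F: remaining (A,C,D,F) ∈ {(F,T,T,F); (F,T,T,T); (T,T,T,F); (T,T,T,T)} — 4.
Total: 7 + 8 + 12 + 4 = 31.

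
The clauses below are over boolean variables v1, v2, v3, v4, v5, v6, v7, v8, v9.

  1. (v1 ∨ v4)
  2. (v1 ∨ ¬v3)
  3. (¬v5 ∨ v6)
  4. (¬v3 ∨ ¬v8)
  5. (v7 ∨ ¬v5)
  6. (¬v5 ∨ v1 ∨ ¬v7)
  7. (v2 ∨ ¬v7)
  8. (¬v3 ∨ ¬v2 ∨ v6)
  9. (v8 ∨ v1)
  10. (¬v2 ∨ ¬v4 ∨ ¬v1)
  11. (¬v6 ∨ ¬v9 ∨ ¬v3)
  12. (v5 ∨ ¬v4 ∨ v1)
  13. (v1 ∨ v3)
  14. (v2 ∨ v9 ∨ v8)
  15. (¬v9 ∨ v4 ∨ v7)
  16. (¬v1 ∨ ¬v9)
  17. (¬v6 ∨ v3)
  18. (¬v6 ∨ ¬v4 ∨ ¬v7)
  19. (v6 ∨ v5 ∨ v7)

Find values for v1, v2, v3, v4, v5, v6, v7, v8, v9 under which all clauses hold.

v1=T, v2=T, v3=T, v4=F, v5=F, v6=T, v7=T, v8=F, v9=F

Check each clause:
  1. (v4 ∨ v1) — v1 is true.
  2. (¬v3 ∨ v1) — v1 is true.
  3. (¬v5 ∨ v6) — ¬v5 is true.
  4. (¬v8 ∨ ¬v3) — ¬v8 is true.
  5. (¬v5 ∨ v7) — ¬v5 is true.
  6. (v1 ∨ ¬v7 ∨ ¬v5) — ¬v5 is true.
  7. (v2 ∨ ¬v7) — v2 is true.
  8. (¬v3 ∨ ¬v2 ∨ v6) — v6 is true.
  9. (v1 ∨ v8) — v1 is true.
  10. (¬v1 ∨ ¬v2 ∨ ¬v4) — ¬v4 is true.
  11. (¬v9 ∨ ¬v3 ∨ ¬v6) — ¬v9 is true.
  12. (v1 ∨ v5 ∨ ¬v4) — v1 is true.
  13. (v3 ∨ v1) — v1 is true.
  14. (v9 ∨ v8 ∨ v2) — v2 is true.
  15. (¬v9 ∨ v4 ∨ v7) — ¬v9 is true.
  16. (¬v9 ∨ ¬v1) — ¬v9 is true.
  17. (¬v6 ∨ v3) — v3 is true.
  18. (¬v4 ∨ ¬v6 ∨ ¬v7) — ¬v4 is true.
  19. (v7 ∨ v6 ∨ v5) — v6 is true.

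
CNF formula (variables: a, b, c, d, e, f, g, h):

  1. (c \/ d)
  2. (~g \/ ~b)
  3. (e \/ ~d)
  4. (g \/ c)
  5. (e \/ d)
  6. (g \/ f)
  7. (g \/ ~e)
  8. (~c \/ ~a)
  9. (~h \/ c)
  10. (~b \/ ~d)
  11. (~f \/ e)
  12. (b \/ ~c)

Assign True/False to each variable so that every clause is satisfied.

a = True, b = False, c = False, d = True, e = True, f = False, g = True, h = False

Pure literal: h appears only negated; assign h = False.
Set a = True and propagate.
  then c is forced to False.
  then d is forced to True.
  then e is forced to True.
  then g is forced to True.
  then b is forced to False.
f is now unconstrained; take f = False.
Every clause has at least one true literal under this assignment.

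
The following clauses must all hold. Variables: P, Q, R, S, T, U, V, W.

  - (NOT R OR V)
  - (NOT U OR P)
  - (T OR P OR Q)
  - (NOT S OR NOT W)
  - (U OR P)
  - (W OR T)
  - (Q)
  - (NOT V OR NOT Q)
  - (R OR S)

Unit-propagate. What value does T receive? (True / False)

True

(Q) is a unit clause: Q = True.
(NOT Q OR NOT V) with Q = True leaves only NOT V, so V = False.
In (NOT R OR V), V is now false; NOT R must hold, so R = False.
In (R OR S), R is now false; S must hold, so S = True.
From (NOT S OR NOT W) and S = True: W = False.
From (T OR W) and W = False: T = True.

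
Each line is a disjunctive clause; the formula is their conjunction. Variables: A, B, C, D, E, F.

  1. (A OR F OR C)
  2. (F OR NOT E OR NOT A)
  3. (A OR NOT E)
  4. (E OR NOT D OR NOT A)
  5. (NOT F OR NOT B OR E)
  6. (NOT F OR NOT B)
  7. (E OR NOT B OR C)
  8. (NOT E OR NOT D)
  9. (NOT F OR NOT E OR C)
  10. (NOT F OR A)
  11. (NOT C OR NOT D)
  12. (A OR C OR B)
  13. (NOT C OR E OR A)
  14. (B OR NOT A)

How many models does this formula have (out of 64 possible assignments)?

1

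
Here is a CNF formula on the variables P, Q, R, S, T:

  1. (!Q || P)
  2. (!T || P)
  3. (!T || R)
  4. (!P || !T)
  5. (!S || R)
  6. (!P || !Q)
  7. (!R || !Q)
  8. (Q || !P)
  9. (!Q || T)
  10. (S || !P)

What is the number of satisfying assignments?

3

The models are:
  P=0 Q=0 R=0 S=0 T=0
  P=0 Q=0 R=1 S=0 T=0
  P=0 Q=0 R=1 S=1 T=0
That's 3 in total.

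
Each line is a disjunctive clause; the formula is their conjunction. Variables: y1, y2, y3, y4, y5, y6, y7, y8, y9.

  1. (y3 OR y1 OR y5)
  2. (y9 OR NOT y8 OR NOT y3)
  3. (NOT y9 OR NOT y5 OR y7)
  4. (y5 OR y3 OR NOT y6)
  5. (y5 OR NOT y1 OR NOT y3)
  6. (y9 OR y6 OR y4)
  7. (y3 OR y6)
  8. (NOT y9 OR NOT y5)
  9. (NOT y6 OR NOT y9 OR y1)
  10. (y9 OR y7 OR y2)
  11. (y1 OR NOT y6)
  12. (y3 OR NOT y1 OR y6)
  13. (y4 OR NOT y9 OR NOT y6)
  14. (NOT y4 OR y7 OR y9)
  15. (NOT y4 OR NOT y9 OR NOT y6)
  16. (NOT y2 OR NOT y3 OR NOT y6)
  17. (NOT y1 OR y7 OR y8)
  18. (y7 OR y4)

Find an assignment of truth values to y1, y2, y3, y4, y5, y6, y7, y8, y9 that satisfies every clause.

y7 occurs only positively in the remaining clauses — set y7 = True.
Try y1 = True.
For the remaining variables, y2 = True, y3 = True, y4 = True, y5 = True, y6 = False, y8 = False, y9 = False works.
Every clause has at least one true literal under this assignment.

y1 = T  y2 = T  y3 = T  y4 = T  y5 = T  y6 = F  y7 = T  y8 = F  y9 = F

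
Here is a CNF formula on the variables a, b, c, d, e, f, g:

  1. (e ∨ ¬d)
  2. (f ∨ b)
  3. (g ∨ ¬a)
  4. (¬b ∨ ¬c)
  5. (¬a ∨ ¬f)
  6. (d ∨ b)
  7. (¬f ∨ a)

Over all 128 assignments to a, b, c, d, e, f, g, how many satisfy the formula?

Split on a, then b.
  a=1, b=1: remaining (c,d,e,f,g) ∈ {(0,0,0,0,1); (0,0,1,0,1); (0,1,1,0,1)} — 3.
  a=1, b=0: a clause becomes empty — 0.
  a=0, b=1: g free; 3 ways for (c,d,e,f) × 2^1 = 6.
  a=0, b=0: a clause becomes empty — 0.
Total: 3 + 0 + 6 + 0 = 9.

9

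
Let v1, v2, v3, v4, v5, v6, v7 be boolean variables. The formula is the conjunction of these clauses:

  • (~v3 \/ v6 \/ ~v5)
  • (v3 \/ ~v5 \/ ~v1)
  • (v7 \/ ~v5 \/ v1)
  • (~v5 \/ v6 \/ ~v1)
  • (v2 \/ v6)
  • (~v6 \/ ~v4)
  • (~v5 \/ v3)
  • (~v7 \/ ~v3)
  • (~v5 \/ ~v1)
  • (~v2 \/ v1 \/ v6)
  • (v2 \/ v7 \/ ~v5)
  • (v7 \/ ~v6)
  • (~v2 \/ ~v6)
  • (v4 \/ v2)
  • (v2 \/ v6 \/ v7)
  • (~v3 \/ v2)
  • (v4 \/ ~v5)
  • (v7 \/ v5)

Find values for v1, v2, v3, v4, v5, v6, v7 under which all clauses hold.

v1 = T, v2 = T, v3 = F, v4 = T, v5 = F, v6 = F, v7 = T

Check each clause:
  1. (~v5 \/ ~v3 \/ v6) — ~v5 is true.
  2. (~v5 \/ v3 \/ ~v1) — ~v5 is true.
  3. (~v5 \/ v7 \/ v1) — v1 is true.
  4. (v6 \/ ~v1 \/ ~v5) — ~v5 is true.
  5. (v6 \/ v2) — v2 is true.
  6. (~v4 \/ ~v6) — ~v6 is true.
  7. (v3 \/ ~v5) — ~v5 is true.
  8. (~v3 \/ ~v7) — ~v3 is true.
  9. (~v1 \/ ~v5) — ~v5 is true.
  10. (v6 \/ ~v2 \/ v1) — v1 is true.
  11. (~v5 \/ v2 \/ v7) — v2 is true.
  12. (~v6 \/ v7) — ~v6 is true.
  13. (~v2 \/ ~v6) — ~v6 is true.
  14. (v4 \/ v2) — v2 is true.
  15. (v6 \/ v2 \/ v7) — v2 is true.
  16. (v2 \/ ~v3) — v2 is true.
  17. (~v5 \/ v4) — ~v5 is true.
  18. (v7 \/ v5) — v7 is true.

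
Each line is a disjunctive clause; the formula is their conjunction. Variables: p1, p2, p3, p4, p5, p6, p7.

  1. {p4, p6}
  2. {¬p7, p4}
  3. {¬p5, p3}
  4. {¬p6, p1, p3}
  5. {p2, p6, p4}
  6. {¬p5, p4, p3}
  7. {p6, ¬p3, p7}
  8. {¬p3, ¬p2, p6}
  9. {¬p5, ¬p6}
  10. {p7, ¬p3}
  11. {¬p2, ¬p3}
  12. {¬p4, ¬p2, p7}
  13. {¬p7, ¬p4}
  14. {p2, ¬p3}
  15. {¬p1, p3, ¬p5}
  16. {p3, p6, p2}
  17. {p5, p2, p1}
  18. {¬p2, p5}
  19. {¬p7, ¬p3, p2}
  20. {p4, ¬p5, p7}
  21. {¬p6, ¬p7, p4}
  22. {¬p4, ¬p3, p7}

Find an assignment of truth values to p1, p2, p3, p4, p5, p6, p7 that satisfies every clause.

Branch on p1: take p1 = True.
Branch on p2: take p2 = False.
  then p3 is forced to False.
  then p5 is forced to False.
  then p6 is forced to True.
For the remaining variables, p4 = False, p7 = False works.
Every clause has at least one true literal under this assignment.

p1=True, p2=False, p3=False, p4=False, p5=False, p6=True, p7=False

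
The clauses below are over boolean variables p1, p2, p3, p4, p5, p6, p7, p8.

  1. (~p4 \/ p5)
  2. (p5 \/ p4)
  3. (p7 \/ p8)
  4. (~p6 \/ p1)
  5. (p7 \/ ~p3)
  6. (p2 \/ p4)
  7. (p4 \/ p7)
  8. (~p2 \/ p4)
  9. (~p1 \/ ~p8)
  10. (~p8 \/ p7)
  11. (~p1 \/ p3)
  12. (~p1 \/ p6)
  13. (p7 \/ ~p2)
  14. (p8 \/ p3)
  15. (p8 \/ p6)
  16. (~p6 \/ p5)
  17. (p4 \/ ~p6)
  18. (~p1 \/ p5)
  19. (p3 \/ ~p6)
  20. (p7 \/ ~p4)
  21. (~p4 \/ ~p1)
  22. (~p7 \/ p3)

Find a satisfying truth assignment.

p1=False  p2=False  p3=True  p4=True  p5=True  p6=False  p7=True  p8=True

Pure literal: p5 appears only positively; assign p5 = True.
Set p1 = False and propagate.
  then p6 is forced to False.
  then p8 is forced to True.
  then p7 is forced to True.
  then p3 is forced to True.
Branch on p2: take p2 = False.
  then p4 is forced to True.
Every clause has at least one true literal under this assignment.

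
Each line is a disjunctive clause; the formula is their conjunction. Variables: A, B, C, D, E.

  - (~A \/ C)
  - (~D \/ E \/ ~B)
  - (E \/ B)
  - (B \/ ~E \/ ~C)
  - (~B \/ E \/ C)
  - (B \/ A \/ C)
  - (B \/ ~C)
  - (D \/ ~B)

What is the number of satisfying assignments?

3

The models are:
  A=F B=T C=F D=T E=T
  A=F B=T C=T D=T E=T
  A=T B=T C=T D=T E=T
That's 3 in total.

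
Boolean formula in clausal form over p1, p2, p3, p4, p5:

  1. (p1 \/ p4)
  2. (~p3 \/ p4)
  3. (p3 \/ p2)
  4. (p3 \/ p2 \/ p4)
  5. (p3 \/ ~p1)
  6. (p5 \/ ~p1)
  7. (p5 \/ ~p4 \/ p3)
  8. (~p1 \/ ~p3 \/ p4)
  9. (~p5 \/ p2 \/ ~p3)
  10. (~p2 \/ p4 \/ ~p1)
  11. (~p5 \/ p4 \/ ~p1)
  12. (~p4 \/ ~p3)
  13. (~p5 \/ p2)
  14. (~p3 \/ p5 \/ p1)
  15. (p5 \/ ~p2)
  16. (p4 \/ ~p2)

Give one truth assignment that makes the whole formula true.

p1=F, p2=T, p3=F, p4=T, p5=T

Try p1 = False.
  then p4 is forced to True.
  then p3 is forced to False.
  then p2 is forced to True.
  then p5 is forced to True.
Every clause has at least one true literal under this assignment.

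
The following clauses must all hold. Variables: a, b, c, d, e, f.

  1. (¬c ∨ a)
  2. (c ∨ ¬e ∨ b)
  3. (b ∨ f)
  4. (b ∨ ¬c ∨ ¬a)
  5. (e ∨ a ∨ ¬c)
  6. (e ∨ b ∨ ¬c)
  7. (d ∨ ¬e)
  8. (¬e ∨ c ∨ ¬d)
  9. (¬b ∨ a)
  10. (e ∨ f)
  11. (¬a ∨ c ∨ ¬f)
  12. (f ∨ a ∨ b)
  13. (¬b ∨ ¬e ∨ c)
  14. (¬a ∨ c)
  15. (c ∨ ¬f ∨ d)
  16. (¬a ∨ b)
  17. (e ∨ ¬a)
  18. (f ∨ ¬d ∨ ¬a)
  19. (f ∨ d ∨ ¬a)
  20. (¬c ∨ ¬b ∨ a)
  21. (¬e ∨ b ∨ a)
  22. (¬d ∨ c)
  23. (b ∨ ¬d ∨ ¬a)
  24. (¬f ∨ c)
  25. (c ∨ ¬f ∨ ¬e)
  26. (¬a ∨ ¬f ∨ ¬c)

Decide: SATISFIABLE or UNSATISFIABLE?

a = True:
  propagation gives c=True, b=True, e=True, d=True; an empty clause results — contradiction.
a = False:
  propagation gives c=False, b=False, e=False, f=True; an empty clause results — contradiction.
Every branch closes, so no satisfying assignment exists.

UNSATISFIABLE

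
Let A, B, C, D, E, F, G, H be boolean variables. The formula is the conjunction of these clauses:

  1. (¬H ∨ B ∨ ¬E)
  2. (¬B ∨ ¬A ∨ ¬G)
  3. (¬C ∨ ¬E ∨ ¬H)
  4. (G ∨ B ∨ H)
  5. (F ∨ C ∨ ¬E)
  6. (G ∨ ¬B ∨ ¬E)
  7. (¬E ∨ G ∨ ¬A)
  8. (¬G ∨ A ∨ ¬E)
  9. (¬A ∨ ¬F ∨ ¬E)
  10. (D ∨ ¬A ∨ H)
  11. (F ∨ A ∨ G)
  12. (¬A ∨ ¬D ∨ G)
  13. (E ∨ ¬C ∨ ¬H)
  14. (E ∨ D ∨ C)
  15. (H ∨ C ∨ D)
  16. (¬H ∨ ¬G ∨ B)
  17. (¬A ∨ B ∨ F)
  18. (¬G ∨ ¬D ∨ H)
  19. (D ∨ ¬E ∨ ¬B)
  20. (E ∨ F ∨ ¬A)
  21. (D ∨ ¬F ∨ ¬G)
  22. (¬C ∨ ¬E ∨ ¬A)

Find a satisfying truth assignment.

A=F, B=F, C=F, D=T, E=F, F=T, G=F, H=T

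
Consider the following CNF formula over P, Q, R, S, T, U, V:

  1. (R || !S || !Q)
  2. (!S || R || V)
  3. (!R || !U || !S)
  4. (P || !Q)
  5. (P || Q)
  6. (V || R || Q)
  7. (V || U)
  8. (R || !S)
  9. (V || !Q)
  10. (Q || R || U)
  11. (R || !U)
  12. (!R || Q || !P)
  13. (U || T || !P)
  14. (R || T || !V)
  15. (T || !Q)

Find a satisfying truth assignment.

P = True, Q = True, R = True, S = False, T = True, U = True, V = True

S occurs only negated in the remaining clauses — set S = False.
Pure literal: T appears only positively; assign T = True.
Branch on P: take P = True.
For the remaining variables, Q = True, R = True, U = True, V = True works.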